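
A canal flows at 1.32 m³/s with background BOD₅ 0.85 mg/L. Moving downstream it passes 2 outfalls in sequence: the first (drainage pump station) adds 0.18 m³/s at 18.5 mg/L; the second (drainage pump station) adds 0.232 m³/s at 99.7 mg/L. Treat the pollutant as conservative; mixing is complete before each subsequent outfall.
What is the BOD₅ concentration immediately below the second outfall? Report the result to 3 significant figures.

Below outfall 1: Q → 1.500 m³/s, C = (1.320·0.8500 + 0.1800·18.50)/1.500 = 2.968 mg/L.
Below outfall 2: Q → 1.732 m³/s, C = (1.500·2.968 + 0.2320·99.70)/1.732 = 15.93 mg/L.

15.9 mg/L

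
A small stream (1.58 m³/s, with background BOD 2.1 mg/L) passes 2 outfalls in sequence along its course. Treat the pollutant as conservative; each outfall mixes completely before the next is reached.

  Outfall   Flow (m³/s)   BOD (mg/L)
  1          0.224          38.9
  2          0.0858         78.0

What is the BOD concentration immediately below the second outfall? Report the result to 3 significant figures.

After outfall 1: Q = 1.580 + 0.2240 = 1.804 m³/s; C = (1.580·2.100 + 0.2240·38.90)/1.804 = 6.669 mg/L.
After outfall 2: Q = 1.804 + 0.08580 = 1.890 m³/s; C = (1.804·6.669 + 0.08580·78.00)/1.890 = 9.908 mg/L.

9.91 mg/L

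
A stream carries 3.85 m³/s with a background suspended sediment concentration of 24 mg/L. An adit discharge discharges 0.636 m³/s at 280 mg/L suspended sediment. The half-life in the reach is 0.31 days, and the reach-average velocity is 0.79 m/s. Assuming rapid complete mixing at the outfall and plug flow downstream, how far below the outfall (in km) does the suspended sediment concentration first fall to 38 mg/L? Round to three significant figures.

Conservation of mass: C = (3.850·24.00 + 0.6360·280.0) / 4.486 = 270.5/4.486 = 60.29 mg/L.
Half-life 0.31 d → k = ln 2 / 0.31 = 2.236 d⁻¹.
Set 60.29·exp(−k·t) = 38 → t = ln(60.29/38)/k = 17840 s = 4.955 h.
Distance = v·t = 0.79·17840 = 14090 m = 14.09 km.

14.1 km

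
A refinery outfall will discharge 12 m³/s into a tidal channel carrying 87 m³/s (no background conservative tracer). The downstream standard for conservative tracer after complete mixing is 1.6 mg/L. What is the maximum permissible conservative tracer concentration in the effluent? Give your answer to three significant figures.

At the limit, (Qr·Cr + Qe·Cₑ)/(Qr + Qe) = 1.6:
Cₑ = (99.00·1.6 − 87.00·0) / 12.00 = 13.20 mg/L.

13.2 mg/L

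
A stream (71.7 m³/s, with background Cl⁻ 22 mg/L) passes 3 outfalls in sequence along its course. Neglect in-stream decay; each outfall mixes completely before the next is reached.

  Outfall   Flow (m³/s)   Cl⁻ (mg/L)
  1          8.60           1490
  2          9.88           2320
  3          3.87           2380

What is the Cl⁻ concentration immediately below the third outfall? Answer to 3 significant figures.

495 mg/L

After outfall 1: Q = 71.70 + 8.600 = 80.30 m³/s; C = (71.70·22.00 + 8.600·1490)/80.30 = 179.2 mg/L.
After outfall 2: Q = 80.30 + 9.880 = 90.18 m³/s; C = (80.30·179.2 + 9.880·2320)/90.18 = 413.8 mg/L.
After outfall 3: Q = 90.18 + 3.870 = 94.05 m³/s; C = (90.18·413.8 + 3.870·2380)/94.05 = 494.7 mg/L.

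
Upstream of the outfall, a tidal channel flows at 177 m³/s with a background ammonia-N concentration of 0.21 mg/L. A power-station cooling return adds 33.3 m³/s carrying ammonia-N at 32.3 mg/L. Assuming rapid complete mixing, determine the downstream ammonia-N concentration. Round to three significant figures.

Conservation of mass: C = (177.0·0.2100 + 33.30·32.30) / 210.3 = 1113/210.3 = 5.291 mg/L.

5.29 mg/L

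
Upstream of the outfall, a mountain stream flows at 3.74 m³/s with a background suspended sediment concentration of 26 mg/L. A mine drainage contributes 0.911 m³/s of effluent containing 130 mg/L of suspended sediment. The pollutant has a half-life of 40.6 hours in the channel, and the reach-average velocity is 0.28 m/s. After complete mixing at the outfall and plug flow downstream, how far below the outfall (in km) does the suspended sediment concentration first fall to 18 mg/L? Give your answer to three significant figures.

Mixed concentration C = ΣQC/ΣQ = (3.740·26.00 + 0.9110·130.0) / 4.651 = 215.7/4.651 = 46.37 mg/L.
Half-life 40.6 h → k = ln 2 / 40.6 = 0.01707 h⁻¹ = 0.4097 d⁻¹.
Set 46.37·exp(−k·t) = 18 → t = ln(46.37/18)/k = 199500 s = 55.43 h.
Distance = v·t = 0.28·199500 = 55870 m = 55.87 km.

55.9 km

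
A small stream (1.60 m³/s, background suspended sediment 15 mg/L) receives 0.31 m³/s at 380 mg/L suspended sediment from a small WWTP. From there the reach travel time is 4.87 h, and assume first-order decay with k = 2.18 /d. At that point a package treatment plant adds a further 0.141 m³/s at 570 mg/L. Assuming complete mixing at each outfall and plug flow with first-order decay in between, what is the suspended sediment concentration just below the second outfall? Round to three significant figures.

83.6 mg/L

Mass balance: C = (1.600·15.00 + 0.3100·380.0) / 1.910 = 141.8/1.910 = 74.24 mg/L; combined flow 1.910 m³/s.
After decay, C = 74.24 × e^(−kt) = 74.24 × 0.6425 = 47.70 mg/L.
Second outfall: C = (1.910·47.70 + 0.1410·570.0)/2.051 = 83.61 mg/L.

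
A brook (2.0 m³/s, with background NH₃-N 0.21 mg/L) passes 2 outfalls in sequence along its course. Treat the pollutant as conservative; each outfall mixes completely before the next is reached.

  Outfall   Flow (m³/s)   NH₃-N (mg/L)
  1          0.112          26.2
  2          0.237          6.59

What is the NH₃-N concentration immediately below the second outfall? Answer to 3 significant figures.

2.09 mg/L

Outfall 1: combined Q = 2.112 m³/s; C = (2.000·0.2100 + 0.1120·26.20)/2.112 = 1.588 mg/L.
Outfall 2: combined Q = 2.349 m³/s; C = (2.112·1.588 + 0.2370·6.590)/2.349 = 2.093 mg/L.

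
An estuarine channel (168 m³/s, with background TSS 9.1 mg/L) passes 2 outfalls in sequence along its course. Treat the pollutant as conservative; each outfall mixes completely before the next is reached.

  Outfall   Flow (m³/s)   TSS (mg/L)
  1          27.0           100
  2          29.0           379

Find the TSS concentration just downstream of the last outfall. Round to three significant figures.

Outfall 1: combined Q = 195.0 m³/s; C = (168.0·9.100 + 27.00·100.0)/195.0 = 21.69 mg/L.
Outfall 2: combined Q = 224.0 m³/s; C = (195.0·21.69 + 29.00·379.0)/224.0 = 67.95 mg/L.

67.9 mg/L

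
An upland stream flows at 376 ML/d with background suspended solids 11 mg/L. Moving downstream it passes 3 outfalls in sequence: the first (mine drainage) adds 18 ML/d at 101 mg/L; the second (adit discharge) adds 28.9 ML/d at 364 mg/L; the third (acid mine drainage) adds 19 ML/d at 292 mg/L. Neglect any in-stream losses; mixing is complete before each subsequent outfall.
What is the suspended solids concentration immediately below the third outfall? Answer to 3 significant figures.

Below outfall 1: Q → 394.0 ML/d, C = (376.0·11.00 + 18.00·101.0)/394.0 = 15.11 mg/L.
Below outfall 2: Q → 422.9 ML/d, C = (394.0·15.11 + 28.90·364.0)/422.9 = 38.95 mg/L.
Below outfall 3: Q → 441.9 ML/d, C = (422.9·38.95 + 19.00·292.0)/441.9 = 49.83 mg/L.

49.8 mg/L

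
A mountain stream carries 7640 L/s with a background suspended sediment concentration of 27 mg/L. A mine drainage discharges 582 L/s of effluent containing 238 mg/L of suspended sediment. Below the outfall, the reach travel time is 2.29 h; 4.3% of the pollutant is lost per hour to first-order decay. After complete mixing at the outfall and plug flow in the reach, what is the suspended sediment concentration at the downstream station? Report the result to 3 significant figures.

37.9 mg/L

Flow-weighted average: C = (7640·27.00 + 582.0·238.0) / 8222 = 344800/8222 = 41.94 mg/L.
4.3%/h lost → k = −ln(1 − 0.043) = 0.04395 h⁻¹.
Decay over the reach: 41.94·exp(−kt) = 41.94·0.9042 = 37.92 mg/L.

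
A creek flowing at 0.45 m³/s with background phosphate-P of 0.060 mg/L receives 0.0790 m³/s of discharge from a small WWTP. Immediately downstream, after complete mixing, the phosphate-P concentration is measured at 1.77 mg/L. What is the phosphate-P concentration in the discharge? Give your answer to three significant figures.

11.5 mg/L

Mass balance: 0.4500·0.06000 + 0.07900·Cₑ = 0.5290·1.770
→ Cₑ = (0.5290·1.770 − 0.4500·0.06000) / 0.07900 = 11.51 mg/L.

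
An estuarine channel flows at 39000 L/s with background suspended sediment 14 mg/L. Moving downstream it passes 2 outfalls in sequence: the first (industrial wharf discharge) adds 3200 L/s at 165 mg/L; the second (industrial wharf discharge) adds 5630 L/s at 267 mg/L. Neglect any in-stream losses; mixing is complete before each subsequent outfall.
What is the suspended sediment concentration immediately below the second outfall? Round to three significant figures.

Outfall 1: combined Q = 42200 L/s; C = (39000·14.00 + 3200·165.0)/42200 = 25.45 mg/L.
Outfall 2: combined Q = 47830 L/s; C = (42200·25.45 + 5630·267.0)/47830 = 53.88 mg/L.

53.9 mg/L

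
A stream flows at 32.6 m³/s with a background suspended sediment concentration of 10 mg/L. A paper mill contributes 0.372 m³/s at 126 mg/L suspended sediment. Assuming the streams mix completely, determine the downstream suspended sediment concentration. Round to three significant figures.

11.3 mg/L

After mixing, C = (32.60·10.00 + 0.3720·126.0) / 32.97 = 372.9/32.97 = 11.31 mg/L.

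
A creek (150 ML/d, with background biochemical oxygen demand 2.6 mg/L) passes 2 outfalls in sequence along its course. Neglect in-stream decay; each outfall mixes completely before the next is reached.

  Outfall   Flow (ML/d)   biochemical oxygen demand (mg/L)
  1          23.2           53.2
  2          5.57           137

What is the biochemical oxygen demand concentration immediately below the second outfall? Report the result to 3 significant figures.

After outfall 1: Q = 150.0 + 23.20 = 173.2 ML/d; C = (150.0·2.600 + 23.20·53.20)/173.2 = 9.378 mg/L.
After outfall 2: Q = 173.2 + 5.570 = 178.8 ML/d; C = (173.2·9.378 + 5.570·137.0)/178.8 = 13.35 mg/L.

13.4 mg/L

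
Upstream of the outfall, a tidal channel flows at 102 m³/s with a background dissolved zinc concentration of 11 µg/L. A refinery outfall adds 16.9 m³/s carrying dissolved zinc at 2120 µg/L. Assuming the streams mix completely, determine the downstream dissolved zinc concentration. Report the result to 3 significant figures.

311 µg/L

After mixing, C = (102.0·11.00 + 16.90·2120) / 118.9 = 36950/118.9 = 310.8 µg/L.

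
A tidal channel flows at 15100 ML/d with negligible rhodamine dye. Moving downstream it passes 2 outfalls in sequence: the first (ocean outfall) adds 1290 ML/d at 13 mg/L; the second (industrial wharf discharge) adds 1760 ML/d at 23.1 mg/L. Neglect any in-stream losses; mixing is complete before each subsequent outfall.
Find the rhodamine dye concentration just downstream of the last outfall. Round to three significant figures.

3.16 mg/L

Below outfall 1: Q → 16390 ML/d, C = (15100·0 + 1290·13.00)/16390 = 1.023 mg/L.
Below outfall 2: Q → 18150 ML/d, C = (16390·1.023 + 1760·23.10)/18150 = 3.164 mg/L.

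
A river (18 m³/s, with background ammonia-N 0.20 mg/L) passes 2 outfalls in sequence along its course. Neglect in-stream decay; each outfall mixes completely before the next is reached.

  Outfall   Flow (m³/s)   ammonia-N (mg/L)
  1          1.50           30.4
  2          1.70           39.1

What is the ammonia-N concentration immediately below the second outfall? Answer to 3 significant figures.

5.46 mg/L

After outfall 1: Q = 18.00 + 1.500 = 19.50 m³/s; C = (18.00·0.2000 + 1.500·30.40)/19.50 = 2.523 mg/L.
After outfall 2: Q = 19.50 + 1.700 = 21.20 m³/s; C = (19.50·2.523 + 1.700·39.10)/21.20 = 5.456 mg/L.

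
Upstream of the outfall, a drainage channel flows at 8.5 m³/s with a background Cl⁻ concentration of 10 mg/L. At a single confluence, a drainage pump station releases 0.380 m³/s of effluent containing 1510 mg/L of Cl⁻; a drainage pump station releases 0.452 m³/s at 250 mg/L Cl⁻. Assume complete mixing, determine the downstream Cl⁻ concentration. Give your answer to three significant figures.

Mixed concentration C = ΣQC/ΣQ = (8.500·10.00 + 0.3800·1510 + 0.4520·250.0) / 9.332 = 771.8/9.332 = 82.70 mg/L.

82.7 mg/L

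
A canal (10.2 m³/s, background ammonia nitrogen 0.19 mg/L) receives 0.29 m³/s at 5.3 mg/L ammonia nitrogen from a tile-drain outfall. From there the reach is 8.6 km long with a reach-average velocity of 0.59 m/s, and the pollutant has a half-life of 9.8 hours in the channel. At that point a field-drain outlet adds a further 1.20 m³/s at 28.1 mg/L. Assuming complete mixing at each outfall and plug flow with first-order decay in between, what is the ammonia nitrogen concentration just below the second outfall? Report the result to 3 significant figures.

3.11 mg/L

Conservation of mass: C = (10.20·0.1900 + 0.2900·5.300) / 10.49 = 3.475/10.49 = 0.3313 mg/L; combined flow 10.49 m³/s.
Travel time t = 8.6·1000 / 0.59 = 14580 s = 4.049 h.
Half-life 9.8 h → k = ln 2 / 9.8 = 0.07073 h⁻¹ = 1.698 d⁻¹.
Applying C = C₀e^(−kt): 0.3313 × 0.7510 = 0.2488 mg/L.
Second outfall: C = (10.49·0.2488 + 1.200·28.10)/11.69 = 3.108 mg/L.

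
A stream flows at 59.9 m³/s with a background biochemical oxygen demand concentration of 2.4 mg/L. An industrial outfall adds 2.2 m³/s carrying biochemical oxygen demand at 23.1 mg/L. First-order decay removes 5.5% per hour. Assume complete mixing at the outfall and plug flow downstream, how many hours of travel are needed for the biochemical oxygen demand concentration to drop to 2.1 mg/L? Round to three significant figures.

7.07 h

Conservation of mass: C = (59.90·2.400 + 2.200·23.10) / 62.10 = 194.6/62.10 = 3.133 mg/L.
5.5%/h lost → k = −ln(1 − 0.055) = 0.05657 h⁻¹.
3.133·exp(−k·t) = 2.1 → t = ln(3.133/2.1)/k = 25470 s = 7.074 h.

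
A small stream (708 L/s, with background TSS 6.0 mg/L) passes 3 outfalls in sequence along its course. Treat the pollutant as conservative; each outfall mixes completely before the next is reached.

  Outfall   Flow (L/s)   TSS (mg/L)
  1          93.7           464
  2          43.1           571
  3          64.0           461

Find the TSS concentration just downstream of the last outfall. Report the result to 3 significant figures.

Below outfall 1: Q → 801.7 L/s, C = (708.0·6.000 + 93.70·464.0)/801.7 = 59.53 mg/L.
Below outfall 2: Q → 844.8 L/s, C = (801.7·59.53 + 43.10·571.0)/844.8 = 85.62 mg/L.
Below outfall 3: Q → 908.8 L/s, C = (844.8·85.62 + 64.00·461.0)/908.8 = 112.1 mg/L.

112 mg/L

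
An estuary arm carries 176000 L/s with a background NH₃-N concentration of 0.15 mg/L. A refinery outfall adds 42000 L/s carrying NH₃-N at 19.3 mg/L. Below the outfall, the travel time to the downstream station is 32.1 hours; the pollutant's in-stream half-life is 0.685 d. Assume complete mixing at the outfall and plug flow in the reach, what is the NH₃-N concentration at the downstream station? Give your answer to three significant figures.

0.992 mg/L

Flow-weighted average: C = (176000·0.1500 + 42000·19.30) / 218000 = 837000/218000 = 3.839 mg/L.
Half-life 0.685 d → k = ln 2 / 0.685 = 1.012 d⁻¹.
Applying C = C₀e^(−kt): 3.839 × 0.2584 = 0.9920 mg/L.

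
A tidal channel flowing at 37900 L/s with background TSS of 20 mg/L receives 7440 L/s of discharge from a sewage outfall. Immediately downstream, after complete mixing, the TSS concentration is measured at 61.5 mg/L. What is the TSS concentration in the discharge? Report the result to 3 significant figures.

273 mg/L

Mass balance: 37900·20.00 + 7440·Cₑ = 45340·61.50
→ Cₑ = (45340·61.50 − 37900·20.00) / 7440 = 272.9 mg/L.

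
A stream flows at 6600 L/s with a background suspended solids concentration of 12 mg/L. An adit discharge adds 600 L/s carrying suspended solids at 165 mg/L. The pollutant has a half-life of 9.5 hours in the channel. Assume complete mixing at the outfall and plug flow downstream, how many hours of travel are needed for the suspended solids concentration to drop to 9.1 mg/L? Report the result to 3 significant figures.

Mass balance: C = (6600·12.00 + 600.0·165.0) / 7200 = 178200/7200 = 24.75 mg/L.
Half-life 9.5 h → k = ln 2 / 9.5 = 0.07296 h⁻¹ = 1.751 d⁻¹.
24.75·exp(−k·t) = 9.1 → t = ln(24.75/9.1)/k = 49370 s = 13.71 h.

13.7 h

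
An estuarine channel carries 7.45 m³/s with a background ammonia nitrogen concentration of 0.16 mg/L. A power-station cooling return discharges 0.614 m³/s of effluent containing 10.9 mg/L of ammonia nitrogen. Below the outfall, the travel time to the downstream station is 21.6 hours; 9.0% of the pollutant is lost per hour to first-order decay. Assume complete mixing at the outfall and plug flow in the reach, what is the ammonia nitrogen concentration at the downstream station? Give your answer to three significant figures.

0.128 mg/L

After mixing, C = (7.450·0.1600 + 0.6140·10.90) / 8.064 = 7.885/8.064 = 0.9778 mg/L.
9.0%/h lost → k = −ln(1 − 0.09) = 0.09431 h⁻¹.
Applying C = C₀e^(−kt): 0.9778 × 0.1304 = 0.1275 mg/L.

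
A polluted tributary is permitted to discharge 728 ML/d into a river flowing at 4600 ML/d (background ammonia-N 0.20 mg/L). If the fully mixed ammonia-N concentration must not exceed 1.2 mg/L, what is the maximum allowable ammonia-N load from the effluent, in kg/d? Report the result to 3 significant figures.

5470 kg/d

Mass balance at the limit: 4600·0.2000 + 728.0·Cₑ = 5328·1.2 → Cₑ = 7.519 mg/L.
728.0 ML/d = 8.426 m³/s. Load = 8.426 m³/s × 7.519 g/m³ × 86 400 s/d = 5474 kg/d.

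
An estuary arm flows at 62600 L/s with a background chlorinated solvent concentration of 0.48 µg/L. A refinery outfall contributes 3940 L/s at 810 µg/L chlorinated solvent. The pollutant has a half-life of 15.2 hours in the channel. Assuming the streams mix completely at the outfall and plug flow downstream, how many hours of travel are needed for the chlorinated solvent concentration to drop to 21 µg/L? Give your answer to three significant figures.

18.3 h

Flow-weighted average: C = (62600·0.4800 + 3940·810.0) / 66540 = 3221000/66540 = 48.41 µg/L.
Half-life 15.2 h → k = ln 2 / 15.2 = 0.04560 h⁻¹ = 1.094 d⁻¹.
48.41·exp(−k·t) = 21 → t = ln(48.41/21)/k = 65940 s = 18.32 h.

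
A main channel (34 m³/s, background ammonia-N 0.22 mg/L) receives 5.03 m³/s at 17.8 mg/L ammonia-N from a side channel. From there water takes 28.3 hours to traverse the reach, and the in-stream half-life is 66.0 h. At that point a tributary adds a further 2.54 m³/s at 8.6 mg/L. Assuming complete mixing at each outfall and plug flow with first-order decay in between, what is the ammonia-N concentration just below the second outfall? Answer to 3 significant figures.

Mixed concentration C = ΣQC/ΣQ = (34.00·0.2200 + 5.030·17.80) / 39.03 = 97.01/39.03 = 2.486 mg/L; combined flow 39.03 m³/s.
Half-life 66.0 h → k = ln 2 / 66.0 = 0.01050 h⁻¹ = 0.2521 d⁻¹.
Decay over the reach: 2.486·exp(−kt) = 2.486·0.7429 = 1.847 mg/L.
At the second outfall, C = (39.03·1.847 + 2.540·8.600) / (39.03 + 2.540) = 2.259 mg/L.

2.26 mg/L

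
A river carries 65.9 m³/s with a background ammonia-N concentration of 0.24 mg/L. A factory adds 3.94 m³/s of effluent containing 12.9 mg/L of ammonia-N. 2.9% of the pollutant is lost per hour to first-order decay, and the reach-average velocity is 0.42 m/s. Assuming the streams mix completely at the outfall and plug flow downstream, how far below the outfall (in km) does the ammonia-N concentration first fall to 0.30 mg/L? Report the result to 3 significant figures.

59.4 km

Flow-weighted average: C = (65.90·0.2400 + 3.940·12.90) / 69.84 = 66.64/69.84 = 0.9542 mg/L.
2.9%/h lost → k = −ln(1 − 0.029) = 0.02943 h⁻¹.
Set 0.9542·exp(−k·t) = 0.30 → t = ln(0.9542/0.30)/k = 141500 s = 39.32 h.
Distance = v·t = 0.42·141500 = 59450 m = 59.45 km.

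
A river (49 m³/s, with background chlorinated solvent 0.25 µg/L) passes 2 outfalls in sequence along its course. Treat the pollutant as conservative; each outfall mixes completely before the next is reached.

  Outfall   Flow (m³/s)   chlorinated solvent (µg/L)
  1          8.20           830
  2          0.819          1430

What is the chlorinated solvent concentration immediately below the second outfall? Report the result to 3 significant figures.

138 µg/L

After outfall 1: Q = 49.00 + 8.200 = 57.20 m³/s; C = (49.00·0.2500 + 8.200·830.0)/57.20 = 119.2 µg/L.
After outfall 2: Q = 57.20 + 0.8190 = 58.02 m³/s; C = (57.20·119.2 + 0.8190·1430)/58.02 = 137.7 µg/L.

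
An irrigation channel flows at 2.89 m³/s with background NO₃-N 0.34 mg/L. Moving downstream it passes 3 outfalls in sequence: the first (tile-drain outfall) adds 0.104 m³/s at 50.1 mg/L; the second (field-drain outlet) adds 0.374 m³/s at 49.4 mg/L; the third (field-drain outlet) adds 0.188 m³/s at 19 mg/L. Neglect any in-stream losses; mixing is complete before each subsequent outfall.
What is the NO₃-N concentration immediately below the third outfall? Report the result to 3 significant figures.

Below outfall 1: Q → 2.994 m³/s, C = (2.890·0.3400 + 0.1040·50.10)/2.994 = 2.068 mg/L.
Below outfall 2: Q → 3.368 m³/s, C = (2.994·2.068 + 0.3740·49.40)/3.368 = 7.324 mg/L.
Below outfall 3: Q → 3.556 m³/s, C = (3.368·7.324 + 0.1880·19.00)/3.556 = 7.942 mg/L.

7.94 mg/L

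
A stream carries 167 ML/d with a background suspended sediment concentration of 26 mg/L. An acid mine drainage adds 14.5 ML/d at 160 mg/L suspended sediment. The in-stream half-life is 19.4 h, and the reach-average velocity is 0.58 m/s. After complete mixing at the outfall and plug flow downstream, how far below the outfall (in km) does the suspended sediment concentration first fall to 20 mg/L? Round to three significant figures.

Mixed concentration C = ΣQC/ΣQ = (167.0·26.00 + 14.50·160.0) / 181.5 = 6662/181.5 = 36.71 mg/L.
Half-life 19.4 h → k = ln 2 / 19.4 = 0.03573 h⁻¹ = 0.8575 d⁻¹.
Set 36.71·exp(−k·t) = 20 → t = ln(36.71/20)/k = 61180 s = 16.99 h.
Distance = v·t = 0.58·61180 = 35480 m = 35.48 km.

35.5 km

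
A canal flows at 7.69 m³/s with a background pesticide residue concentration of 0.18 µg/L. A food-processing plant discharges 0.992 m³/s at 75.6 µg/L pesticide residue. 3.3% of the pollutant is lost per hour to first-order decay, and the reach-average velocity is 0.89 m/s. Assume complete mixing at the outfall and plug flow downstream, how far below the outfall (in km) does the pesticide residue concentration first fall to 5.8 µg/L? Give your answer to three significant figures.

Conservation of mass: C = (7.690·0.1800 + 0.9920·75.60) / 8.682 = 76.38/8.682 = 8.797 µg/L.
3.3%/h lost → k = −ln(1 − 0.033) = 0.03356 h⁻¹.
Set 8.797·exp(−k·t) = 5.8 → t = ln(8.797/5.8)/k = 44690 s = 12.41 h.
Distance = v·t = 0.89·44690 = 39780 m = 39.78 km.

39.8 km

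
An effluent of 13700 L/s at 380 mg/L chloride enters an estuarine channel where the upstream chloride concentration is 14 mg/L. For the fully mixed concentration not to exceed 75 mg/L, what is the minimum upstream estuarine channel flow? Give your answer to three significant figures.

Set C_mix = 75: (Q·14.00 + 13700·380.0) / (Q + 13700) = 75
→ Q = 13700·(380.0 − 75)/(75 − 14.00) = 68500 L/s.

68500 L/s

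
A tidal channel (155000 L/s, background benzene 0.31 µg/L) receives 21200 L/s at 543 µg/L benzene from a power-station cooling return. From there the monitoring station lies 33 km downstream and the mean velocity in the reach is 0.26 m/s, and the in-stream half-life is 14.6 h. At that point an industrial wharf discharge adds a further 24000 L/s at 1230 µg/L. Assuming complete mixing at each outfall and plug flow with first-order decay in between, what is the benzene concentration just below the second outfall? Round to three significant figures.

158 µg/L

Conservation of mass: C = (155000·0.3100 + 21200·543.0) / 176200 = 11560000/176200 = 65.61 µg/L; combined flow 176200 L/s.
Travel time t = 33·1000 / 0.26 = 126900 s = 35.26 h.
Half-life 14.6 h → k = ln 2 / 14.6 = 0.04748 h⁻¹ = 1.139 d⁻¹.
Applying C = C₀e^(−kt): 65.61 × 0.1875 = 12.30 µg/L.
Second outfall: C = (176200·12.30 + 24000·1230)/200200 = 158.3 µg/L.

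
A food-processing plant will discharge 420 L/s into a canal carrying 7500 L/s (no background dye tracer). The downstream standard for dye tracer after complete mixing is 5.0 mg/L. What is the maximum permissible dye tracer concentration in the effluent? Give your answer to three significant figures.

At the limit, (Qr·Cr + Qe·Cₑ)/(Qr + Qe) = 5.0:
Cₑ = (7920·5.0 − 7500·0) / 420.0 = 94.29 mg/L.

94.3 mg/L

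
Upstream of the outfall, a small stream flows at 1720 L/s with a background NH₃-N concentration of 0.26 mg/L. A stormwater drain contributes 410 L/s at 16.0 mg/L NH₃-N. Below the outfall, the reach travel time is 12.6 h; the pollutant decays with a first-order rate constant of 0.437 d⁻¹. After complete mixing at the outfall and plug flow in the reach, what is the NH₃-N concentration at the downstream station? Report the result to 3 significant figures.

2.62 mg/L

After mixing, C = (1720·0.2600 + 410.0·16.00) / 2130 = 7007/2130 = 3.290 mg/L.
Applying C = C₀e^(−kt): 3.290 × 0.7950 = 2.615 mg/L.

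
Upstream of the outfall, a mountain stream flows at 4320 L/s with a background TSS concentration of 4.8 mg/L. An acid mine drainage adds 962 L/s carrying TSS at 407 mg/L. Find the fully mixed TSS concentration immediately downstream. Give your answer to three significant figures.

Mass balance: C = (4320·4.800 + 962.0·407.0) / 5282 = 412300/5282 = 78.05 mg/L.

78.1 mg/L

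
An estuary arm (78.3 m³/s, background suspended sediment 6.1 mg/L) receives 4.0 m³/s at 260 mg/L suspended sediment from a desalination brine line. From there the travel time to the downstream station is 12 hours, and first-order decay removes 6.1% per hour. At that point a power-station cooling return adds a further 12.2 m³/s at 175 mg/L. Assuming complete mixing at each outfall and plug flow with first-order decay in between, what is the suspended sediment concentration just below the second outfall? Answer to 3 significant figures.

30.1 mg/L

After mixing, C = (78.30·6.100 + 4.000·260.0) / 82.30 = 1518/82.30 = 18.44 mg/L; combined flow 82.30 m³/s.
6.1%/h lost → k = −ln(1 − 0.061) = 0.06294 h⁻¹.
After decay, C = 18.44 × e^(−kt) = 18.44 × 0.4699 = 8.665 mg/L.
At the second outfall, C = (82.30·8.665 + 12.20·175.0) / (82.30 + 12.20) = 30.14 mg/L.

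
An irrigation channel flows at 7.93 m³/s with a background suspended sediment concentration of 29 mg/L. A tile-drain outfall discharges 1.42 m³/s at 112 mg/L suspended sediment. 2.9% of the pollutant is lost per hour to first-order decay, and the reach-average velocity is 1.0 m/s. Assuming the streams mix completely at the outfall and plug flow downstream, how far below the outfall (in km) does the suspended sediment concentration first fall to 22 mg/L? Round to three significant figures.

77.9 km

Mass balance: C = (7.930·29.00 + 1.420·112.0) / 9.350 = 389.0/9.350 = 41.61 mg/L.
2.9%/h lost → k = −ln(1 − 0.029) = 0.02943 h⁻¹.
Set 41.61·exp(−k·t) = 22 → t = ln(41.61/22)/k = 77950 s = 21.65 h.
Distance = v·t = 1.0·77950 = 77950 m = 77.95 km.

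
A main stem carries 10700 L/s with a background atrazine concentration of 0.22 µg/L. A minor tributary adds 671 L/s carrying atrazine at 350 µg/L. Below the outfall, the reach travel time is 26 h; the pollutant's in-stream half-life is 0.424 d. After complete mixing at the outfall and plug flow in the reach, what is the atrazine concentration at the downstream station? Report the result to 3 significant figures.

Mass balance: C = (10700·0.2200 + 671.0·350.0) / 11370 = 237200/11370 = 20.86 µg/L.
Half-life 0.424 d → k = ln 2 / 0.424 = 1.635 d⁻¹.
After decay, C = 20.86 × e^(−kt) = 20.86 × 0.1702 = 3.550 µg/L.

3.55 µg/L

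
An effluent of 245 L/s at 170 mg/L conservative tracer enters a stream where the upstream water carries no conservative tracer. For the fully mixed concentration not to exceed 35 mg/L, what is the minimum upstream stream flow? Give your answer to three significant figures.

945 L/s

Set C_mix = 35: (Q·0 + 245.0·170.0) / (Q + 245.0) = 35
→ Q = 245.0·(170.0 − 35)/(35 − 0) = 945.0 L/s.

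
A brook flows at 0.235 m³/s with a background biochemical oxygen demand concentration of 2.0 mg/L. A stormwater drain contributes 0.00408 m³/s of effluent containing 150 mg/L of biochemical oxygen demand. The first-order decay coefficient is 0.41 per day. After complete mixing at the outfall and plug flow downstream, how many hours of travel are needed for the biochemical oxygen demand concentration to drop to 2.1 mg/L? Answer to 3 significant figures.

Mass balance: C = (0.2350·2.000 + 0.004080·150.0) / 0.2391 = 1.082/0.2391 = 4.526 mg/L.
4.526·exp(−k·t) = 2.1 → t = ln(4.526/2.1)/k = 161800 s = 44.95 h.

44.9 h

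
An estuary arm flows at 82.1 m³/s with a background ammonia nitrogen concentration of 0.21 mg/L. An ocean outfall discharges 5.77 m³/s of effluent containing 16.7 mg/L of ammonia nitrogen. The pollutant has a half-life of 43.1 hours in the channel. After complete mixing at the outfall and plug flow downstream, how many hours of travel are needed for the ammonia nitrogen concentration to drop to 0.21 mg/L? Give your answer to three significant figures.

113 h

After mixing, C = (82.10·0.2100 + 5.770·16.70) / 87.87 = 113.6/87.87 = 1.293 mg/L.
Half-life 43.1 h → k = ln 2 / 43.1 = 0.01608 h⁻¹ = 0.3860 d⁻¹.
1.293·exp(−k·t) = 0.21 → t = ln(1.293/0.21)/k = 406800 s = 113.0 h.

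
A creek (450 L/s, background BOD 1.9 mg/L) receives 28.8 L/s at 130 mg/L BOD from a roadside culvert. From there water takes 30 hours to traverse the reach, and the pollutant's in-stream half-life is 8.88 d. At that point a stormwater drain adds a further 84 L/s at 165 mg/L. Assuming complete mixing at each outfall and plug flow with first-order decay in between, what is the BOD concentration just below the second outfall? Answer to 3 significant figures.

32.0 mg/L

After mixing, C = (450.0·1.900 + 28.80·130.0) / 478.8 = 4599/478.8 = 9.605 mg/L; combined flow 478.8 L/s.
Half-life 8.88 d → k = ln 2 / 8.88 = 0.07806 d⁻¹.
Decay over the reach: 9.605·exp(−kt) = 9.605·0.9070 = 8.712 mg/L.
At the second outfall, C = (478.8·8.712 + 84.00·165.0) / (478.8 + 84.00) = 32.04 mg/L.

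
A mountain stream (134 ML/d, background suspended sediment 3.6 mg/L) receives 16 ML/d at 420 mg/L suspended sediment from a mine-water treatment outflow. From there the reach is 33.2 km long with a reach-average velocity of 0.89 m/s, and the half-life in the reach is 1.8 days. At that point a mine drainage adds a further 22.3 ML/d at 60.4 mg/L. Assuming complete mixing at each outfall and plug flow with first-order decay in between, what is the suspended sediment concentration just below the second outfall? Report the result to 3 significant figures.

43.2 mg/L

Mass balance: C = (134.0·3.600 + 16.00·420.0) / 150.0 = 7202/150.0 = 48.02 mg/L; combined flow 150.0 ML/d.
Travel time t = 33.2·1000 / 0.89 = 37300 s = 10.36 h.
Half-life 1.8 d → k = ln 2 / 1.8 = 0.3851 d⁻¹.
First-order decay: C = 48.02·exp(−k·t) = 48.02·0.8468 = 40.66 mg/L.
At the second outfall, C = (150.0·40.66 + 22.30·60.40) / (150.0 + 22.30) = 43.22 mg/L.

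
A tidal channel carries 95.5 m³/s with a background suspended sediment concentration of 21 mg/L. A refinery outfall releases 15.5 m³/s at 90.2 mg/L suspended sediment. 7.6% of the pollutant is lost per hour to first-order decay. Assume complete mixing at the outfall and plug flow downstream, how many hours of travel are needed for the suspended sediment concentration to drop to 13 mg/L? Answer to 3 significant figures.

Conservation of mass: C = (95.50·21.00 + 15.50·90.20) / 111.0 = 3404/111.0 = 30.66 mg/L.
7.6%/h lost → k = −ln(1 − 0.076) = 0.07904 h⁻¹.
30.66·exp(−k·t) = 13 → t = ln(30.66/13)/k = 39080 s = 10.86 h.

10.9 h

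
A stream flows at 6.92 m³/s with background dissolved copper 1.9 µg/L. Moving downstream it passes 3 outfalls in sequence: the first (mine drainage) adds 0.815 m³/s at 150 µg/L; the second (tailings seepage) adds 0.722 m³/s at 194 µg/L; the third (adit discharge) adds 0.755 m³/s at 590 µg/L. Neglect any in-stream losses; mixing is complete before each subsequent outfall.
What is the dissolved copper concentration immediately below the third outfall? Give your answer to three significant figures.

After outfall 1: Q = 6.920 + 0.8150 = 7.735 m³/s; C = (6.920·1.900 + 0.8150·150.0)/7.735 = 17.50 µg/L.
After outfall 2: Q = 7.735 + 0.7220 = 8.457 m³/s; C = (7.735·17.50 + 0.7220·194.0)/8.457 = 32.57 µg/L.
After outfall 3: Q = 8.457 + 0.7550 = 9.212 m³/s; C = (8.457·32.57 + 0.7550·590.0)/9.212 = 78.26 µg/L.

78.3 µg/L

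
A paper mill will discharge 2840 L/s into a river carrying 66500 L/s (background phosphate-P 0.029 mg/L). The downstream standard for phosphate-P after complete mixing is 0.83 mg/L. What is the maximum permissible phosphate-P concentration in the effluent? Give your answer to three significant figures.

At the limit, (Qr·Cr + Qe·Cₑ)/(Qr + Qe) = 0.83:
Cₑ = (69340·0.83 − 66500·0.02900) / 2840 = 19.59 mg/L.

19.6 mg/L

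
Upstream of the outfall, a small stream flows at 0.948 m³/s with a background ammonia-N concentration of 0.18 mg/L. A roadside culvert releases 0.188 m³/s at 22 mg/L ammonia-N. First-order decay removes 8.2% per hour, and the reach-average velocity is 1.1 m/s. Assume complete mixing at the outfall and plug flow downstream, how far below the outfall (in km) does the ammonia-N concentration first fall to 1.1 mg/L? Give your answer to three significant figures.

57.3 km

Conservation of mass: C = (0.9480·0.1800 + 0.1880·22.00) / 1.136 = 4.307/1.136 = 3.791 mg/L.
8.2%/h lost → k = −ln(1 − 0.082) = 0.08556 h⁻¹.
Set 3.791·exp(−k·t) = 1.1 → t = ln(3.791/1.1)/k = 52060 s = 14.46 h.
Distance = v·t = 1.1·52060 = 57270 m = 57.27 km.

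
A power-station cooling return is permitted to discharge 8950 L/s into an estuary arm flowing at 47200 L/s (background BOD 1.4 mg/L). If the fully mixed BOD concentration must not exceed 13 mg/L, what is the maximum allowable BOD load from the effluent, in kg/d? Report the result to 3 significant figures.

57400 kg/d

Mass balance at the limit: 47200·1.400 + 8950·Cₑ = 56150·13 → Cₑ = 74.18 mg/L.
8950 L/s = 8.950 m³/s. Load = 8.950 m³/s × 74.18 g/m³ × 86 400 s/d = 57360 kg/d.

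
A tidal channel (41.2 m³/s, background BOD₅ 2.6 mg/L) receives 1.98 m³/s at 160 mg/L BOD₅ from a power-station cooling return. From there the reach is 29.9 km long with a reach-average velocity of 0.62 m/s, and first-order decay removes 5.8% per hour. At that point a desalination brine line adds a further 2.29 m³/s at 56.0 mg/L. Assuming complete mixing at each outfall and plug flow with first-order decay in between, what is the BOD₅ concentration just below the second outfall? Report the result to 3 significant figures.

7.01 mg/L

Mass balance: C = (41.20·2.600 + 1.980·160.0) / 43.18 = 423.9/43.18 = 9.818 mg/L; combined flow 43.18 m³/s.
Travel time t = 29.9·1000 / 0.62 = 48230 s = 13.40 h.
5.8%/h lost → k = −ln(1 − 0.058) = 0.05975 h⁻¹.
Decay over the reach: 9.818·exp(−kt) = 9.818·0.4491 = 4.409 mg/L.
Second outfall: C = (43.18·4.409 + 2.290·56.00)/45.47 = 7.008 mg/L.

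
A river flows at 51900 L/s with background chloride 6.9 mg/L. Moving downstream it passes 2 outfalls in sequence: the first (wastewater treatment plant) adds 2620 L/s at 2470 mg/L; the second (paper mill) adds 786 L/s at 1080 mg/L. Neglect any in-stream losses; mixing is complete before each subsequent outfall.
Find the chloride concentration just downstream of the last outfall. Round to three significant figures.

Below outfall 1: Q → 54520 L/s, C = (51900·6.900 + 2620·2470)/54520 = 125.3 mg/L.
Below outfall 2: Q → 55310 L/s, C = (54520·125.3 + 786.0·1080)/55310 = 138.8 mg/L.

139 mg/L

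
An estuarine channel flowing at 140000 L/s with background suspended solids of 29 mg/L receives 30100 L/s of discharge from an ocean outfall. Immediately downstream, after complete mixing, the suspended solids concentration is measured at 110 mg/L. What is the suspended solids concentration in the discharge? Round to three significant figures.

Mass balance: 140000·29.00 + 30100·Cₑ = 170100·110.0
→ Cₑ = (170100·110.0 − 140000·29.00) / 30100 = 486.7 mg/L.

487 mg/L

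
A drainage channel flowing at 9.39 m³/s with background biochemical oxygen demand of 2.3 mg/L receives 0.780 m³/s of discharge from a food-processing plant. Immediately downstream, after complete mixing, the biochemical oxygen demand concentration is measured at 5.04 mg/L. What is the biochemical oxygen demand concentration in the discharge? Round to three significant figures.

Mass balance: 9.390·2.300 + 0.7800·Cₑ = 10.17·5.040
→ Cₑ = (10.17·5.040 − 9.390·2.300) / 0.7800 = 38.03 mg/L.

38.0 mg/L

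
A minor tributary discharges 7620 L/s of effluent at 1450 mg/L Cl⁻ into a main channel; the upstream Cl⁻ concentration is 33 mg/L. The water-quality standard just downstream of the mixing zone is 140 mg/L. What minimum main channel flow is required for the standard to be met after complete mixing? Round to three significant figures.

93300 L/s

Set C_mix = 140: (Q·33.00 + 7620·1450) / (Q + 7620) = 140
→ Q = 7620·(1450 − 140)/(140 − 33.00) = 93290 L/s.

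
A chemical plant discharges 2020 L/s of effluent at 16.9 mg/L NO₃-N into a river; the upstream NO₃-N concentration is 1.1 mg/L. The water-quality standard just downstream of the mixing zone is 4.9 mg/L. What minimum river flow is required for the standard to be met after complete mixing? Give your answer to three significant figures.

Set C_mix = 4.9: (Q·1.100 + 2020·16.90) / (Q + 2020) = 4.9
→ Q = 2020·(16.90 − 4.9)/(4.9 − 1.100) = 6379 L/s.

6380 L/s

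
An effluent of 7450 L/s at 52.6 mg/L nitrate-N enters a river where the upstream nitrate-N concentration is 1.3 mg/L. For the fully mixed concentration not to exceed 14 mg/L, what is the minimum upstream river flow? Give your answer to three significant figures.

Set C_mix = 14: (Q·1.300 + 7450·52.60) / (Q + 7450) = 14
→ Q = 7450·(52.60 − 14)/(14 − 1.300) = 22640 L/s.

22600 L/s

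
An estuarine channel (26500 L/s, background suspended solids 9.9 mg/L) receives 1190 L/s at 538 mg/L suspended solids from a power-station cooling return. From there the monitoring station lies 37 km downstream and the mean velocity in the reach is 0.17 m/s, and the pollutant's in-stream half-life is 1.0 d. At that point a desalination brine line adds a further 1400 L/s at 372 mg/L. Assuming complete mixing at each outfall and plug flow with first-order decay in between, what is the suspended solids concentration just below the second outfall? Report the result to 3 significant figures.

23.3 mg/L

Flow-weighted average: C = (26500·9.900 + 1190·538.0) / 27690 = 902600/27690 = 32.60 mg/L; combined flow 27690 L/s.
Travel time t = 37·1000 / 0.17 = 217600 s = 60.46 h.
Half-life 1.0 d → k = ln 2 / 1.0 = 0.6931 d⁻¹.
First-order decay: C = 32.60·exp(−k·t) = 32.60·0.1745 = 5.686 mg/L.
At the second outfall, C = (27690·5.686 + 1400·372.0) / (27690 + 1400) = 23.32 mg/L.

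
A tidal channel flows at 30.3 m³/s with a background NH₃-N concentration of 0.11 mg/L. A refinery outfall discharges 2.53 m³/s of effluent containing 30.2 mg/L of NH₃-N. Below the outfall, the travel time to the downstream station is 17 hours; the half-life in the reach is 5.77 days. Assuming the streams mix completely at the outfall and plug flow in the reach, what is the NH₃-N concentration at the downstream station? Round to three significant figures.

2.23 mg/L

After mixing, C = (30.30·0.1100 + 2.530·30.20) / 32.83 = 79.74/32.83 = 2.429 mg/L.
Half-life 5.77 d → k = ln 2 / 5.77 = 0.1201 d⁻¹.
First-order decay: C = 2.429·exp(−k·t) = 2.429·0.9184 = 2.231 mg/L.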